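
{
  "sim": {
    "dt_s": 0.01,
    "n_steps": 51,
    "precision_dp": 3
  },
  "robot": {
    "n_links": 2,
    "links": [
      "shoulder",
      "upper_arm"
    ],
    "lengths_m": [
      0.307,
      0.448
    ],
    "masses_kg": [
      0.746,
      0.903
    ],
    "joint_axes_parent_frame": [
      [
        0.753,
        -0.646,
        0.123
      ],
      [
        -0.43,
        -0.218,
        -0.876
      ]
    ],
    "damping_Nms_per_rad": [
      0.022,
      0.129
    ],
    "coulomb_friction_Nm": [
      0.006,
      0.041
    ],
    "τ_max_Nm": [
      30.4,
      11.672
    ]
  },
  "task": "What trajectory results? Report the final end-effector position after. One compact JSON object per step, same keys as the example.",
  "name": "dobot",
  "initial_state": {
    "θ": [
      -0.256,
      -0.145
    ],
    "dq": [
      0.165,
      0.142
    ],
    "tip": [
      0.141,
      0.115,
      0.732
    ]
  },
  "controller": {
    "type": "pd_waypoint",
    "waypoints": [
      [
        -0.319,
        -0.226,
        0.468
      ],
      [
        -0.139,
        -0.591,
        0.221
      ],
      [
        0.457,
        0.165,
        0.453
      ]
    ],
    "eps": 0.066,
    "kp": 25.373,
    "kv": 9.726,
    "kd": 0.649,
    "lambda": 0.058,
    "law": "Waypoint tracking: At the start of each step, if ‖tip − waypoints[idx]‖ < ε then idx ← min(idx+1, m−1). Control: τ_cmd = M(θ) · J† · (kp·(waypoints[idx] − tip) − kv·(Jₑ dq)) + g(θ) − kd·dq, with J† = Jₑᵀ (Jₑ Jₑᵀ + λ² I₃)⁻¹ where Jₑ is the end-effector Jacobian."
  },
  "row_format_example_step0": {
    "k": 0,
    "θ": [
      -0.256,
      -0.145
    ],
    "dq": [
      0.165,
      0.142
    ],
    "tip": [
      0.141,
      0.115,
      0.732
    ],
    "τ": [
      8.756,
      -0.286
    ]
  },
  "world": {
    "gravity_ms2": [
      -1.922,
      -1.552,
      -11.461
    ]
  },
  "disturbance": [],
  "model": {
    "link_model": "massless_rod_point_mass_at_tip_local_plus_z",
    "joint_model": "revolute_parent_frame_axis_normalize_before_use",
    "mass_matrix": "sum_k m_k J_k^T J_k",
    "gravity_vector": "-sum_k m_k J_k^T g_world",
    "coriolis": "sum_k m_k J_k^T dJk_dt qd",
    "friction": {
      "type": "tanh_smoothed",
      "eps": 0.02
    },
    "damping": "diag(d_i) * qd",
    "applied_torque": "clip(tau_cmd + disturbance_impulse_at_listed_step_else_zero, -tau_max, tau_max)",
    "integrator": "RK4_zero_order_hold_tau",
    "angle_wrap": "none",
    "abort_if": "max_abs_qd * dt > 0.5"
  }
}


{"k":1,"\u03b8":[-0.254,-0.143],"dq":[0.315,0.184],"tip":[0.14,0.114,0.733],"\u03c4":[7.808,-0.275]}
{"k":2,"\u03b8":[-0.25,-0.141],"dq":[0.448,0.213],"tip":[0.137,0.112,0.733],"\u03c4":[6.935,-0.255]}
{"k":3,"\u03b8":[-0.245,-0.139],"dq":[0.566,0.234],"tip":[0.135,0.11,0.734],"\u03c4":[6.131,-0.23]}
{"k":4,"\u03b8":[-0.239,-0.137],"dq":[0.671,0.249],"tip":[0.131,0.107,0.735],"\u03c4":[5.388,-0.203]}
{"k":5,"\u03b8":[-0.231,-0.134],"dq":[0.763,0.26],"tip":[0.128,0.103,0.737],"\u03c4":[4.701,-0.174]}
{"k":6,"\u03b8":[-0.223,-0.132],"dq":[0.844,0.268],"tip":[0.123,0.1,0.738],"\u03c4":[4.064,-0.145]}
{"k":7,"\u03b8":[-0.215,-0.129],"dq":[0.916,0.274],"tip":[0.119,0.095,0.739],"\u03c4":[3.473,-0.116]}
{"k":8,"\u03b8":[-0.205,-0.126],"dq":[0.978,0.279],"tip":[0.114,0.091,0.74],"\u03c4":[2.923,-0.088]}
{"k":9,"\u03b8":[-0.195,-0.123],"dq":[1.033,0.283],"tip":[0.109,0.086,0.742],"\u03c4":[2.411,-0.061]}
{"k":10,"\u03b8":[-0.184,-0.12],"dq":[1.08,0.287],"tip":[0.103,0.08,0.743],"\u03c4":[1.933,-0.035]}
{"k":11,"\u03b8":[-0.173,-0.118],"dq":[1.121,0.29],"tip":[0.097,0.075,0.745],"\u03c4":[1.486,-0.01]}
{"k":12,"\u03b8":[-0.162,-0.115],"dq":[1.156,0.293],"tip":[0.091,0.069,0.746],"\u03c4":[1.066,0.014]}
{"k":13,"\u03b8":[-0.15,-0.112],"dq":[1.186,0.296],"tip":[0.085,0.063,0.747],"\u03c4":[0.673,0.036]}
{"k":14,"\u03b8":[-0.138,-0.109],"dq":[1.211,0.299],"tip":[0.079,0.057,0.748],"\u03c4":[0.303,0.058]}
{"k":15,"\u03b8":[-0.126,-0.106],"dq":[1.232,0.301],"tip":[0.073,0.051,0.75],"\u03c4":[-0.046,0.078]}
{"k":16,"\u03b8":[-0.114,-0.103],"dq":[1.249,0.304],"tip":[0.066,0.045,0.751],"\u03c4":[-0.375,0.097]}
{"k":17,"\u03b8":[-0.101,-0.1],"dq":[1.262,0.306],"tip":[0.06,0.038,0.751],"\u03c4":[-0.686,0.116]}
{"k":18,"\u03b8":[-0.089,-0.097],"dq":[1.272,0.308],"tip":[0.053,0.032,0.752],"\u03c4":[-0.981,0.133]}
{"k":19,"\u03b8":[-0.076,-0.093],"dq":[1.279,0.311],"tip":[0.047,0.025,0.753],"\u03c4":[-1.26,0.15]}
{"k":20,"\u03b8":[-0.063,-0.09],"dq":[1.283,0.313],"tip":[0.04,0.019,0.754],"\u03c4":[-1.526,0.166]}
{"k":21,"\u03b8":[-0.05,-0.087],"dq":[1.285,0.315],"tip":[0.034,0.012,0.754],"\u03c4":[-1.778,0.182]}
{"k":22,"\u03b8":[-0.037,-0.084],"dq":[1.285,0.316],"tip":[0.027,0.005,0.754],"\u03c4":[-2.019,0.197]}
{"k":23,"\u03b8":[-0.024,-0.081],"dq":[1.283,0.318],"tip":[0.02,-0.001,0.755],"\u03c4":[-2.248,0.211]}
{"k":24,"\u03b8":[-0.012,-0.078],"dq":[1.28,0.32],"tip":[0.014,-0.008,0.755],"\u03c4":[-2.466,0.225]}
{"k":25,"\u03b8":[0.001,-0.075],"dq":[1.275,0.321],"tip":[0.007,-0.015,0.755],"\u03c4":[-2.675,0.238]}
{"k":26,"\u03b8":[0.014,-0.071],"dq":[1.268,0.323],"tip":[0.001,-0.021,0.755],"\u03c4":[-2.875,0.251]}
{"k":27,"\u03b8":[0.027,-0.068],"dq":[1.26,0.324],"tip":[-0.006,-0.028,0.754],"\u03c4":[-3.066,0.263]}
{"k":28,"\u03b8":[0.039,-0.065],"dq":[1.251,0.325],"tip":[-0.012,-0.035,0.754],"\u03c4":[-3.249,0.275]}
{"k":29,"\u03b8":[0.052,-0.062],"dq":[1.241,0.326],"tip":[-0.019,-0.041,0.754],"\u03c4":[-3.425,0.287]}
{"k":30,"\u03b8":[0.064,-0.058],"dq":[1.23,0.327],"tip":[-0.025,-0.047,0.753],"\u03c4":[-3.593,0.298]}
{"k":31,"\u03b8":[0.076,-0.055],"dq":[1.218,0.328],"tip":[-0.031,-0.054,0.752],"\u03c4":[-3.755,0.309]}
{"k":32,"\u03b8":[0.088,-0.052],"dq":[1.205,0.328],"tip":[-0.037,-0.06,0.752],"\u03c4":[-3.91,0.319]}
{"k":33,"\u03b8":[0.1,-0.048],"dq":[1.192,0.329],"tip":[-0.043,-0.066,0.751],"\u03c4":[-4.059,0.33]}
{"k":34,"\u03b8":[0.112,-0.045],"dq":[1.178,0.33],"tip":[-0.049,-0.072,0.75],"\u03c4":[-4.203,0.339]}
{"k":35,"\u03b8":[0.124,-0.042],"dq":[1.164,0.33],"tip":[-0.055,-0.079,0.749],"\u03c4":[-4.341,0.349]}
{"k":36,"\u03b8":[0.135,-0.039],"dq":[1.149,0.33],"tip":[-0.061,-0.085,0.748],"\u03c4":[-4.473,0.358]}
{"k":37,"\u03b8":[0.147,-0.035],"dq":[1.134,0.331],"tip":[-0.067,-0.09,0.747],"\u03c4":[-4.601,0.367]}
{"k":38,"\u03b8":[0.158,-0.032],"dq":[1.119,0.331],"tip":[-0.073,-0.096,0.745],"\u03c4":[-4.724,0.376]}
{"k":39,"\u03b8":[0.169,-0.029],"dq":[1.103,0.331],"tip":[-0.078,-0.102,0.744],"\u03c4":[-4.842,0.385]}
{"k":40,"\u03b8":[0.18,-0.025],"dq":[1.087,0.331],"tip":[-0.084,-0.108,0.743],"\u03c4":[-4.956,0.393]}
{"k":41,"\u03b8":[0.191,-0.022],"dq":[1.071,0.331],"tip":[-0.089,-0.113,0.741],"\u03c4":[-5.066,0.401]}
{"k":42,"\u03b8":[0.201,-0.019],"dq":[1.055,0.331],"tip":[-0.094,-0.119,0.74],"\u03c4":[-5.171,0.409]}
{"k":43,"\u03b8":[0.212,-0.015],"dq":[1.039,0.331],"tip":[-0.099,-0.124,0.738],"\u03c4":[-5.273,0.417]}
{"k":44,"\u03b8":[0.222,-0.012],"dq":[1.022,0.331],"tip":[-0.105,-0.129,0.736],"\u03c4":[-5.371,0.424]}
{"k":45,"\u03b8":[0.232,-0.009],"dq":[1.006,0.331],"tip":[-0.11,-0.134,0.735],"\u03c4":[-5.466,0.432]}
{"k":46,"\u03b8":[0.242,-0.006],"dq":[0.989,0.33],"tip":[-0.114,-0.139,0.733],"\u03c4":[-5.557,0.439]}
{"k":47,"\u03b8":[0.252,-0.002],"dq":[0.973,0.33],"tip":[-0.119,-0.144,0.731],"\u03c4":[-5.645,0.446]}
{"k":48,"\u03b8":[0.262,0.001],"dq":[0.956,0.33],"tip":[-0.124,-0.149,0.73],"\u03c4":[-5.73,0.452]}
{"k":49,"\u03b8":[0.271,0.004],"dq":[0.94,0.329],"tip":[-0.129,-0.154,0.728],"\u03c4":[-5.812,0.459]}
{"k":50,"\u03b8":[0.281,0.008],"dq":[0.924,0.329],"tip":[-0.133,-0.158,0.726],"\u03c4":[-5.891,0.465]}
{"k":51,"\u03b8":[0.29,0.011],"dq":[0.907,0.328],"tip":[-0.138,-0.163,0.724]}
{"summary": "final tip position (m): -0.138 -0.163 0.724"}


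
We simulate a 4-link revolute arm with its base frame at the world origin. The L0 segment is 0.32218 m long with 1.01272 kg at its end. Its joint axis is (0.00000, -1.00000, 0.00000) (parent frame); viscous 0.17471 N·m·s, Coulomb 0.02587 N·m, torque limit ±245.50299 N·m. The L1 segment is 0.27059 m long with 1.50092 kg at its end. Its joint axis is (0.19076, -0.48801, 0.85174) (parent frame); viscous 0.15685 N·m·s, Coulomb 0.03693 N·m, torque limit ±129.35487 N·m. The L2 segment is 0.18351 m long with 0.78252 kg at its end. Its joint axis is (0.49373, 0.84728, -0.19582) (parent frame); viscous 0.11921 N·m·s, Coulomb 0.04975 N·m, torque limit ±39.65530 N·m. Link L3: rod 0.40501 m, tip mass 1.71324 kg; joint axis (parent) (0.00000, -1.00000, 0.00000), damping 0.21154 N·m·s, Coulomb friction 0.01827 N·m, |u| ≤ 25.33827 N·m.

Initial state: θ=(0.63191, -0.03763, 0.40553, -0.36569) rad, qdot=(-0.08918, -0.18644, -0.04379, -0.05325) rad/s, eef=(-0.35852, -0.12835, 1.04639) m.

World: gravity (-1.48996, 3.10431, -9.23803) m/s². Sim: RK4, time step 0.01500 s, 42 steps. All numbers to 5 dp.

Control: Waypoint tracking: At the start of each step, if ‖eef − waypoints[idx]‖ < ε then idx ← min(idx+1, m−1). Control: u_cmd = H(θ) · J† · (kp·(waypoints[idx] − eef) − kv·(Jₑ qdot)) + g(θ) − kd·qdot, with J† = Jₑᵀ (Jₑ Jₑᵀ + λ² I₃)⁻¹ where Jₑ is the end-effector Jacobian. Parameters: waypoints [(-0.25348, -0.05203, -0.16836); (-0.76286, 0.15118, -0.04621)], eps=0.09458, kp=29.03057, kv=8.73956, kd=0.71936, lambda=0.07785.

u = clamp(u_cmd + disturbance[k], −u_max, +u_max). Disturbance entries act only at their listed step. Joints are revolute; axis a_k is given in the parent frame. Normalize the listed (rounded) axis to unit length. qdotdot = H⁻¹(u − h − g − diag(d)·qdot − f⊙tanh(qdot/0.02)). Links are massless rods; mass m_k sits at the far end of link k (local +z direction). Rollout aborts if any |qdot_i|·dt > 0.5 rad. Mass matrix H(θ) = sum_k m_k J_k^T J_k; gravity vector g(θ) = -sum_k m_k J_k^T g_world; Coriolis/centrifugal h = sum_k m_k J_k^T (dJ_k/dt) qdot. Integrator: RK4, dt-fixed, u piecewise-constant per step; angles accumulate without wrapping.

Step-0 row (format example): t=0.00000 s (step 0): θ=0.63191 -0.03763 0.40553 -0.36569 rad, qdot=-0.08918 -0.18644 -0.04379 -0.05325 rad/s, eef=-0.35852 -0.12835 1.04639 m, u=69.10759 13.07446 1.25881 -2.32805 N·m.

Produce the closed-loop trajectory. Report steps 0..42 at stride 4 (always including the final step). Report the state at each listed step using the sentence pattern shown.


t=0.06000 s (step 4): θ=0.71352 0.01900 0.46941 -0.54737 rad, qdot=2.50518 1.52665 2.39044 -4.31626 rad/s, eef=-0.35357 -0.13297 0.99961 m, u=19.48345 2.43380 1.93348 -1.00254 N·m.
t=0.12000 s (step 8): θ=0.90196 0.08609 0.65993 -0.79293 rad, qdot=3.57305 0.58889 3.57844 -3.75631 rad/s, eef=-0.35998 -0.14074 0.87924 m, u=-14.57722 -2.75222 2.35636 -0.83951 N·m.
t=0.18000 s (step 12): θ=1.12301 0.09327 0.86677 -0.99870 rad, qdot=3.70753 -0.26353 3.20632 -3.13323 rad/s, eef=-0.36929 -0.14198 0.72581 m, u=-29.26908 -4.04761 1.15718 1.47385 N·m.
t=0.24000 s (step 16): θ=1.34009 0.06245 1.03900 -1.17057 rad, qdot=3.50285 -0.72227 2.52041 -2.62342 rad/s, eef=-0.37412 -0.13626 0.57040 m, u=-33.75268 -4.06468 -0.50186 3.79646 N·m.
t=0.30000 s (step 20): θ=1.54139 0.01180 1.17112 -1.31363 rad, qdot=3.19996 -0.93837 1.89516 -2.16400 rad/s, eef=-0.37177 -0.12585 0.42950 m, u=-33.47142 -3.79630 -1.74988 5.33058 N·m.
t=0.36000 s (step 24): θ=1.72378 -0.04638 1.26937 -1.43058 rad, qdot=2.87919 -0.97670 1.39692 -1.74789 rad/s, eef=-0.36294 -0.11268 0.30973 m, u=-31.06691 -3.57295 -2.40059 6.10361 N·m.
t=0.42000 s (step 28): θ=1.88734 -0.10246 1.34134 -1.52396 rad, qdot=2.57579 -0.87325 1.01603 -1.37628 rad/s, eef=-0.35004 -0.09818 0.21195 m, u=-27.88359 -3.46944 -2.55441 6.35273 N·m.
t=0.48000 s (step 32): θ=2.03371 -0.14924 1.39310 -1.59656 rad, qdot=2.30791 -0.67443 0.71851 -1.05423 rad/s, eef=-0.33580 -0.08364 0.13397 m, u=-24.68096 -3.47517 -2.35442 6.29486 N·m.
t=0.54000 s (step 36): θ=2.16518 -0.18268 1.42873 -1.65141 rad, qdot=2.07881 -0.43810 0.47484 -0.78407 rad/s, eef=-0.32229 -0.07021 0.07224 m, u=-21.87771 -3.55479 -1.91897 6.06751 N·m.
t=0.60000 s (step 40): θ=2.28385 -0.20222 1.45102 -1.69154 rad, qdot=1.87885 -0.21874 0.27346 -0.56229 rad/s, eef=-0.31059 -0.05883 0.02313 m, u=-19.61936 -3.66662 -1.34003 5.73931 N·m.
t=0.63000 s (step 42): θ=2.33882 -0.20740 1.45796 -1.70695 rad, qdot=1.78505 -0.12761 0.18904 -0.46748 rad/s, eef=-0.30552 -0.05408 0.00230 m.


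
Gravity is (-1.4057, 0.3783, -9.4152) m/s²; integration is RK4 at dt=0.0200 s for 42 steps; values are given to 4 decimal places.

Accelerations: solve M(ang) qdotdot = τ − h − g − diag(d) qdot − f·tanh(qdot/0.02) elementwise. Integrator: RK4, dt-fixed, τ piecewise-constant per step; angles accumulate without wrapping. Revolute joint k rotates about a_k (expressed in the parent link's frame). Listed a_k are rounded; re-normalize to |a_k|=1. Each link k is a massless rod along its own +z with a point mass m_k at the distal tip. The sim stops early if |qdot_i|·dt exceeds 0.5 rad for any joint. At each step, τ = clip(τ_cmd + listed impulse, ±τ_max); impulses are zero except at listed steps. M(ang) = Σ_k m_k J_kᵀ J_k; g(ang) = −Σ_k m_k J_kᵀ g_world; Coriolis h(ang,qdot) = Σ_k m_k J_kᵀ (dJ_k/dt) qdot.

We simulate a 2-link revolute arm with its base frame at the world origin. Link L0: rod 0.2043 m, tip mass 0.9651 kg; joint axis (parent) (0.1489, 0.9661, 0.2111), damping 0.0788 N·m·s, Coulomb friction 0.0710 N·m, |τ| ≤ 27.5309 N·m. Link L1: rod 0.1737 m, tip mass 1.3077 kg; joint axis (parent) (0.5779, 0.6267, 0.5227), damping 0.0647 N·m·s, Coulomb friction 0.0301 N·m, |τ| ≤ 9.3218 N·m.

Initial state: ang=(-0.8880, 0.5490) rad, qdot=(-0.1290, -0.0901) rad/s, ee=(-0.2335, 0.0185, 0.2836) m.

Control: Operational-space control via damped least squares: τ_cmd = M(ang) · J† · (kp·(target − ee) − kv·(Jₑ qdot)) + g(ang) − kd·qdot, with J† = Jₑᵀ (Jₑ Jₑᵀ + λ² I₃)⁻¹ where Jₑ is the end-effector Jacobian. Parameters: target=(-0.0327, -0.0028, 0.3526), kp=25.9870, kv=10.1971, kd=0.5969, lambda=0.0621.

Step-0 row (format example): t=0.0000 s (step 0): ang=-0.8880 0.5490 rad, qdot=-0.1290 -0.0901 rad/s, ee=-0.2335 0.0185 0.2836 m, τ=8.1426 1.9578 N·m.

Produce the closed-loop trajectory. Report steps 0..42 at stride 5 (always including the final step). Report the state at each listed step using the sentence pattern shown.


t=0.1000 s (step 5): ang=-0.8523 0.5625 rad, qdot=0.6646 0.2300 rad/s, ee=-0.2222 0.0142 0.2922 m, τ=5.4553 1.0446 N·m.
t=0.2000 s (step 10): ang=-0.7771 0.5865 rad, qdot=0.7870 0.2430 rad/s, ee=-0.1976 0.0056 0.3085 m, τ=4.4120 0.6971 N·m.
t=0.3000 s (step 15): ang=-0.7010 0.6093 rad, qdot=0.7212 0.2105 rad/s, ee=-0.1716 -0.0026 0.3227 m, τ=3.8580 0.4978 N·m.
t=0.4000 s (step 20): ang=-0.6342 0.6281 rad, qdot=0.6142 0.1686 rad/s, ee=-0.1479 -0.0094 0.3333 m, τ=3.4812 0.3590 N·m.
t=0.5000 s (step 25): ang=-0.5782 0.6429 rad, qdot=0.5080 0.1297 rad/s, ee=-0.1275 -0.0149 0.3407 m, τ=3.1933 0.2535 N·m.
t=0.6000 s (step 30): ang=-0.5322 0.6542 rad, qdot=0.4143 0.0966 rad/s, ee=-0.1106 -0.0191 0.3459 m, τ=2.9645 0.1711 N·m.
t=0.7000 s (step 35): ang=-0.4949 0.6624 rad, qdot=0.3355 0.0695 rad/s, ee=-0.0968 -0.0223 0.3494 m, τ=2.7810 0.1065 N·m.
t=0.8000 s (step 40): ang=-0.4647 0.6682 rad, qdot=0.2705 0.0482 rad/s, ee=-0.0856 -0.0249 0.3519 m, τ=2.6337 0.0555 N·m.
t=0.8400 s (step 42): ang=-0.4543 0.6700 rad, qdot=0.2480 0.0413 rad/s, ee=-0.0818 -0.0257 0.3527 m.


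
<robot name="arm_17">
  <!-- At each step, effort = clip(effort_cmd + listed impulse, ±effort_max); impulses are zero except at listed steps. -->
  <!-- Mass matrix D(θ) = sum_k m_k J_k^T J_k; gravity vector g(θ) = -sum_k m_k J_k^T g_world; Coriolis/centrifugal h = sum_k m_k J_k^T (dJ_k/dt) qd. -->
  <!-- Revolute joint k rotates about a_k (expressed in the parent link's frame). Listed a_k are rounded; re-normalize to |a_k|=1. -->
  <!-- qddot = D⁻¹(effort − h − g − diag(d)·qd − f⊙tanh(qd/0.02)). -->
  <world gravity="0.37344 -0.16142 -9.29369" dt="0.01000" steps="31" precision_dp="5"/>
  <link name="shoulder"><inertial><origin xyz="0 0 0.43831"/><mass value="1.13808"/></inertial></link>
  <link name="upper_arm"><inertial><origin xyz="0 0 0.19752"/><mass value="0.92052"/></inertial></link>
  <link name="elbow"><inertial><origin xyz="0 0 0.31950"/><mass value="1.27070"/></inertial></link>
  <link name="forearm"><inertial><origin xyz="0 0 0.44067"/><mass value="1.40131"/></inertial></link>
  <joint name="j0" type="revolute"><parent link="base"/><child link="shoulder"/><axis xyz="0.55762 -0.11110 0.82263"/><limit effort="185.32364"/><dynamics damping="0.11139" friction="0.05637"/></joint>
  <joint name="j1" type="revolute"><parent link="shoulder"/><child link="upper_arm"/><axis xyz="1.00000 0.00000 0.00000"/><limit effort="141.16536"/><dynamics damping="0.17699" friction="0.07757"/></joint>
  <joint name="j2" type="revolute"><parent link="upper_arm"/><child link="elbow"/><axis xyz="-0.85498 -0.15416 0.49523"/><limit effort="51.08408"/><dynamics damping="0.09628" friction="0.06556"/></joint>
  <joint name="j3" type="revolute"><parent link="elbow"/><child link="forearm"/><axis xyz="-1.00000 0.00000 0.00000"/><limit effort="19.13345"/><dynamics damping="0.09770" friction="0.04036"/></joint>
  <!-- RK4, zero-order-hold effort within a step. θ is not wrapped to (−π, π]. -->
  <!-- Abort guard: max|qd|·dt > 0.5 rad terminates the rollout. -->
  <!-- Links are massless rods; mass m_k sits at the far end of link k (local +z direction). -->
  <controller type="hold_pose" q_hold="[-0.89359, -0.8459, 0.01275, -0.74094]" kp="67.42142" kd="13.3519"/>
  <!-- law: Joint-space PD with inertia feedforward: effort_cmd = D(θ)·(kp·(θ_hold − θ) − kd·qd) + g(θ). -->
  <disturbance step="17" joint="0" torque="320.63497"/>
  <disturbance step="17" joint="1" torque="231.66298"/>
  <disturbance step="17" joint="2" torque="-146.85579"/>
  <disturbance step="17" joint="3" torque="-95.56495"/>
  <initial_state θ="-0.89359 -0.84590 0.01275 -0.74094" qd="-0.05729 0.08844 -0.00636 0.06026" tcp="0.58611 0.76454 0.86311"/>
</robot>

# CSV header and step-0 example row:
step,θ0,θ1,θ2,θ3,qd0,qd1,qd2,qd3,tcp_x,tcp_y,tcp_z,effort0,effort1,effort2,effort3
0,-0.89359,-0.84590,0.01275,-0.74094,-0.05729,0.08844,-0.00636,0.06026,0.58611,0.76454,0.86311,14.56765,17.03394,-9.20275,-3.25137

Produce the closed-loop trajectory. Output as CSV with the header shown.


step,θ0,θ1,θ2,θ3,qd0,qd1,qd2,qd3,tcp_x,tcp_y,tcp_z,effort0,effort1,effort2,effort3
1,-0.89412,-0.84511,0.01267,-0.74041,-0.04798,0.07094,-0.00789,0.04572,0.58632,0.76441,0.86336,14.54241,17.08700,-9.22950,-3.25209
2,-0.89455,-0.84447,0.01259,-0.74002,-0.03960,0.05591,-0.00816,0.03270,0.58648,0.76430,0.86356,14.51911,17.13619,-9.25467,-3.25312
3,-0.89491,-0.84398,0.01251,-0.73974,-0.03210,0.04273,-0.00832,0.02170,0.58660,0.76419,0.86372,14.49778,17.18162,-9.27817,-3.25472
4,-0.89520,-0.84361,0.01242,-0.73957,-0.02544,0.03134,-0.00854,0.01302,0.58669,0.76410,0.86386,14.47850,17.22329,-9.30014,-3.25735
5,-0.89543,-0.84335,0.01234,-0.73947,-0.01961,0.02199,-0.00838,0.00659,0.58675,0.76402,0.86396,14.46142,17.26092,-9.32064,-3.26127
6,-0.89560,-0.84316,0.01226,-0.73943,-0.01462,0.01485,-0.00739,0.00207,0.58679,0.76396,0.86404,14.44664,17.29415,-9.33953,-3.26635
7,-0.89572,-0.84304,0.01219,-0.73943,-0.01045,0.00963,-0.00578,-0.00088,0.58682,0.76391,0.86410,14.43418,17.32293,-9.35659,-3.27217
8,-0.89581,-0.84297,0.01214,-0.73944,-0.00700,0.00582,-0.00402,-0.00260,0.58683,0.76387,0.86415,14.42393,17.34764,-9.37175,-3.27828
9,-0.89586,-0.84292,0.01210,-0.73947,-0.00419,0.00301,-0.00237,-0.00346,0.58684,0.76384,0.86417,14.41567,17.36885,-9.38512,-3.28436
10,-0.89589,-0.84291,0.01208,-0.73951,-0.00191,0.00094,-0.00087,-0.00377,0.58684,0.76382,0.86419,14.40912,17.38712,-9.39688,-3.29018
11,-0.89590,-0.84291,0.01207,-0.73954,-0.00007,-0.00056,0.00050,-0.00378,0.58684,0.76381,0.86420,14.40398,17.40295,-9.40725,-3.29561
12,-0.89590,-0.84293,0.01207,-0.73957,0.00140,-0.00160,0.00181,-0.00367,0.58683,0.76381,0.86420,14.40000,17.41673,-9.41641,-3.30061
13,-0.89588,-0.84296,0.01207,-0.73960,0.00257,-0.00228,0.00312,-0.00354,0.58682,0.76381,0.86419,14.39694,17.42879,-9.42453,-3.30515
14,-0.89585,-0.84300,0.01208,-0.73962,0.00349,-0.00266,0.00442,-0.00345,0.58681,0.76382,0.86418,14.39463,17.43940,-9.43174,-3.30924
15,-0.89581,-0.84304,0.01210,-0.73965,0.00421,-0.00287,0.00561,-0.00340,0.58680,0.76383,0.86416,14.39291,17.44877,-9.43815,-3.31290
16,-0.89576,-0.84309,0.01212,-0.73966,0.00476,-0.00300,0.00658,-0.00332,0.58678,0.76385,0.86414,14.39164,17.45708,-9.44383,-3.31618
17,-0.89571,-0.84315,0.01214,-0.73968,0.00518,-0.00313,0.00725,-0.00322,0.58677,0.76387,0.86411,185.32364,141.16536,-51.08408,-19.13345
18,-0.89277,-0.79770,0.09112,-0.75627,0.36941,9.20992,15.64682,-3.18810,0.58752,0.76294,0.86613,-9.07138,0.61914,-3.77739,-1.13904
19,-0.89280,-0.71091,0.23305,-0.78359,-0.30329,8.07131,12.71657,-2.29164,0.58796,0.76174,0.86946,-7.47684,2.16227,-4.44501,-1.29094
20,-0.89757,-0.63699,0.34600,-0.80253,-0.59574,6.67889,9.89592,-1.52257,0.58722,0.76133,0.87198,-6.17911,3.49979,-5.08360,-1.51197
21,-0.90389,-0.57736,0.43212,-0.81459,-0.63557,5.24507,7.38091,-0.91804,0.58577,0.76146,0.87397,-4.94437,4.68644,-5.66672,-1.75423
22,-0.90985,-0.53165,0.49505,-0.82143,-0.54073,3.91822,5.26689,-0.47346,0.58402,0.76193,0.87562,-3.65643,5.77799,-6.17797,-1.98529
23,-0.91455,-0.49832,0.53890,-0.82451,-0.39658,2.77523,3.56312,-0.16216,0.58231,0.76254,0.87702,-2.28254,6.80907,-6.61327,-2.18912
24,-0.91779,-0.47539,0.56761,-0.82501,-0.25353,1.83842,2.23047,0.04559,0.58082,0.76317,0.87822,-0.83661,7.79434,-6.97800,-2.35955
25,-0.91972,-0.46082,0.58467,-0.82388,-0.13620,1.10004,1.21669,0.17044,0.57968,0.76374,0.87924,0.64789,8.73629,-7.28284,-2.49180
26,-0.92062,-0.45277,0.59285,-0.82177,-0.04921,0.52651,0.44488,0.24619,0.57891,0.76419,0.88011,2.13530,9.63257,-7.53992,-2.60076
27,-0.92081,-0.44975,0.59431,-0.81908,0.00330,0.10520,-0.11490,0.28287,0.57853,0.76450,0.88082,3.59760,10.47985,-7.76363,-2.69189
28,-0.92076,-0.44987,0.59163,-0.81631,0.00043,-0.11063,-0.39675,0.26764,0.57852,0.76466,0.88137,5.00230,11.26142,-7.97690,-2.77094
29,-0.92085,-0.45166,0.58677,-0.81377,-0.01834,-0.24748,-0.57381,0.24026,0.57886,0.76465,0.88177,6.31327,11.97697,-8.17113,-2.84212
30,-0.92113,-0.45467,0.58036,-0.81151,-0.03873,-0.35192,-0.70662,0.21116,0.57951,0.76450,0.88203,7.52621,12.63801,-8.35007,-2.90731
31,-0.92162,-0.45857,0.57282,-0.80955,-0.06012,-0.42852,-0.80164,0.18125,0.58041,0.76423,0.88216,,,,


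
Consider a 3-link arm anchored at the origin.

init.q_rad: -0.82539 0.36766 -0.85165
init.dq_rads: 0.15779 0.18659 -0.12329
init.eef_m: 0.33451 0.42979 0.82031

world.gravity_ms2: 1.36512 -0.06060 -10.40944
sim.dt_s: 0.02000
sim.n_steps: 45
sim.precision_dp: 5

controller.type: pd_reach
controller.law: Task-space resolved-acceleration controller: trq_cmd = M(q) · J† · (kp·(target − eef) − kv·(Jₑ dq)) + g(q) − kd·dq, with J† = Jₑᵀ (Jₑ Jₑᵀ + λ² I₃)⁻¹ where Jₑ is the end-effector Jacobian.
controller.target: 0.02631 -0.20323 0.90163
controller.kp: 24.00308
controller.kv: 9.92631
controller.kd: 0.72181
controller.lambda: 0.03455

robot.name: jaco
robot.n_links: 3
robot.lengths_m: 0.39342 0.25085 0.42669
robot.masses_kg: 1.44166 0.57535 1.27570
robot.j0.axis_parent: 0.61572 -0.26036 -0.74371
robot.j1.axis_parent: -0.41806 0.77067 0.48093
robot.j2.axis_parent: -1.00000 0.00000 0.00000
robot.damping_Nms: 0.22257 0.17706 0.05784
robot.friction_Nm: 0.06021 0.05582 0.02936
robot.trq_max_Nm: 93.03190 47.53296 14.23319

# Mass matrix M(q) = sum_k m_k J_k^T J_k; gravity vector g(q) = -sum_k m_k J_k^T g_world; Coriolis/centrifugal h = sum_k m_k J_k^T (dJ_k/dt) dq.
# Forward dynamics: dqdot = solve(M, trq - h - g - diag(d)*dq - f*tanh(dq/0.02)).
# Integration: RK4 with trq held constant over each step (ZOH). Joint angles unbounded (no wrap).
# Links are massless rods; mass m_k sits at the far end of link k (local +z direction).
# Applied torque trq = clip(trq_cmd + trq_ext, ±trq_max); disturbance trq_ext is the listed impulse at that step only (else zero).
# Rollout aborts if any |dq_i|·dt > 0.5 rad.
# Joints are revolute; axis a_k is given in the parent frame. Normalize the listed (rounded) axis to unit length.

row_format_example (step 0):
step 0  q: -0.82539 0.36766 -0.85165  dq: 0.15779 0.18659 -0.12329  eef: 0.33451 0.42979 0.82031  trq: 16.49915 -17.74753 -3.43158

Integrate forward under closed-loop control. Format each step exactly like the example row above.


step 1  q: -0.82863 0.36146 -0.86222  dq: -0.47148 -0.79749 -0.92117  eef: 0.33448 0.42535 0.82041  trq: 15.14271 -14.67862 -1.80485
step 2  q: -0.84108 0.33958 -0.88445  dq: -0.77036 -1.39135 -1.29498  eef: 0.33180 0.41619 0.82154  trq: 13.99563 -12.39489 -0.67795
step 3  q: -0.85743 0.30833 -0.91147  dq: -0.86567 -1.73801 -1.40531  eef: 0.32732 0.40374 0.82354  trq: 12.94787 -10.61797 0.13264
step 4  q: -0.87448 0.27173 -0.93919  dq: -0.84210 -1.92625 -1.36851  eef: 0.32157 0.38893 0.82623  trq: 11.94745 -9.18009 0.75129
step 5  q: -0.89040 0.23240 -0.96541  dq: -0.75387 -2.01256 -1.25872  eef: 0.31498 0.37241 0.82942  trq: 10.98622 -7.97843 1.25286
step 6  q: -0.90424 0.19201 -0.98913  dq: -0.63371 -2.03246 -1.11889  eef: 0.30781 0.35463 0.83294  trq: 10.07219 -6.94936 1.67899
step 7  q: -0.91554 0.15165 -1.00997  dq: -0.50070 -2.00841 -0.97236  eef: 0.30026 0.33593 0.83666  trq: 9.21492 -6.05221 2.05190
step 8  q: -0.92416 0.11207 -1.02795  dq: -0.36577 -1.95494 -0.83107  eef: 0.29248 0.31659 0.84046  trq: 8.42070 -5.25989 2.38339
step 9  q: -0.93013 0.07376 -1.04321  dq: -0.23506 -1.88173 -0.70060  eef: 0.28454 0.29684 0.84425  trq: 7.69190 -4.55353 2.67995
step 10  q: -0.93356 0.03703 -1.05599  dq: -0.11197 -1.79551 -0.58316  eef: 0.27650 0.27687 0.84794  trq: 7.02779 -3.91947 2.94550
step 11  q: -0.93463 0.00212 -1.06657  dq: 0.00075 -1.70212 -0.47962  eef: 0.26842 0.25683 0.85148  trq: 6.42851 -3.34670 3.18314
step 12  q: -0.93363 -0.03098 -1.07524  dq: 0.09526 -1.61264 -0.39243  eef: 0.26030 0.23687 0.85482  trq: 5.91147 -2.82141 3.39760
step 13  q: -0.93083 -0.06224 -1.08228  dq: 0.18175 -1.51850 -0.31522  eef: 0.25214 0.21712 0.85791  trq: 5.44302 -2.34605 3.58678
step 14  q: -0.92638 -0.09160 -1.08788  dq: 0.26031 -1.42167 -0.24735  eef: 0.24399 0.19768 0.86074  trq: 5.01732 -1.91530 3.75301
step 15  q: -0.92044 -0.11902 -1.09221  dq: 0.33040 -1.32458 -0.18832  eef: 0.23587 0.17863 0.86332  trq: 4.63146 -1.52405 3.89867
step 16  q: -0.91319 -0.14451 -1.09544  dq: 0.39197 -1.22895 -0.13738  eef: 0.22779 0.16004 0.86564  trq: 4.28226 -1.16817 4.02587
step 17  q: -0.90480 -0.16812 -1.09773  dq: 0.44519 -1.13599 -0.09368  eef: 0.21978 0.14198 0.86771  trq: 3.96648 -0.84426 4.13652
step 18  q: -0.89542 -0.18991 -1.09922  dq: 0.49044 -1.04653 -0.05639  eef: 0.21186 0.12447 0.86955  trq: 3.68101 -0.54943 4.23238
step 19  q: -0.88521 -0.20995 -1.10002  dq: 0.52817 -0.96113 -0.02485  eef: 0.20404 0.10757 0.87116  trq: 3.42295 -0.28119 4.31546
step 20  q: -0.87432 -0.22833 -1.10025  dq: 0.55865 -0.88010 0.00040  eef: 0.19633 0.09128 0.87256  trq: 3.18975 -0.03733 4.39063
step 21  q: -0.86290 -0.24513 -1.10004  dq: 0.58230 -0.80358 0.01906  eef: 0.18877 0.07563 0.87376  trq: 2.97898 0.18418 4.46210
step 22  q: -0.85106 -0.26046 -1.09950  dq: 0.60022 -0.73164 0.03401  eef: 0.18137 0.06062 0.87476  trq: 2.78803 0.38517 4.52542
step 23  q: -0.83891 -0.27439 -1.09869  dq: 0.61314 -0.66434 0.04678  eef: 0.17414 0.04625 0.87558  trq: 2.61485 0.56722 4.57895
step 24  q: -0.82655 -0.28703 -1.09764  dq: 0.62158 -0.60159 0.05779  eef: 0.16709 0.03252 0.87624  trq: 2.45775 0.73178 4.62348
step 25  q: -0.81407 -0.29845 -1.09638  dq: 0.62600 -0.54327 0.06725  eef: 0.16023 0.01942 0.87677  trq: 2.31524 0.88017 4.66021
step 26  q: -0.80153 -0.30876 -1.09496  dq: 0.62684 -0.48921 0.07531  eef: 0.15357 0.00696 0.87719  trq: 2.18598 1.01365 4.69029
step 27  q: -0.78901 -0.31802 -1.09338  dq: 0.62454 -0.43922 0.08209  eef: 0.14712 -0.00488 0.87751  trq: 2.06872 1.13341 4.71471
step 28  q: -0.77656 -0.32633 -1.09168  dq: 0.61950 -0.39307 0.08774  eef: 0.14087 -0.01613 0.87776  trq: 1.96236 1.24057 4.73432
step 29  q: -0.76424 -0.33375 -1.08988  dq: 0.61209 -0.35057 0.09238  eef: 0.13484 -0.02678 0.87794  trq: 1.86588 1.33616 4.74983
step 30  q: -0.75209 -0.34036 -1.08800  dq: 0.60267 -0.31147 0.09611  eef: 0.12902 -0.03688 0.87806  trq: 1.77836 1.42118 4.76186
step 31  q: -0.74014 -0.34621 -1.08604  dq: 0.59155 -0.27557 0.09906  eef: 0.12342 -0.04643 0.87815  trq: 1.69895 1.49653 4.77095
step 32  q: -0.72844 -0.35139 -1.08404  dq: 0.57905 -0.24264 0.10131  eef: 0.11805 -0.05545 0.87821  trq: 1.62689 1.56308 4.77752
step 33  q: -0.71699 -0.35593 -1.08200  dq: 0.56541 -0.21248 0.10294  eef: 0.11289 -0.06398 0.87824  trq: 1.56149 1.62160 4.78198
step 34  q: -0.70583 -0.35989 -1.07993  dq: 0.55088 -0.18488 0.10404  eef: 0.10795 -0.07202 0.87826  trq: 1.50212 1.67285 4.78464
step 35  q: -0.69496 -0.36333 -1.07785  dq: 0.53566 -0.15966 0.10468  eef: 0.10323 -0.07961 0.87827  trq: 1.44820 1.71750 4.78579
step 36  q: -0.68441 -0.36629 -1.07575  dq: 0.51996 -0.13663 0.10491  eef: 0.09872 -0.08676 0.87828  trq: 1.39921 1.75618 4.78566
step 37  q: -0.67417 -0.36881 -1.07365  dq: 0.50392 -0.11563 0.10479  eef: 0.09442 -0.09350 0.87829  trq: 1.35467 1.78946 4.78447
step 38  q: -0.66425 -0.37092 -1.07156  dq: 0.48769 -0.09649 0.10437  eef: 0.09032 -0.09984 0.87831  trq: 1.31415 1.81789 4.78239
step 39  q: -0.65466 -0.37268 -1.06949  dq: 0.47140 -0.07907 0.10368  eef: 0.08643 -0.10582 0.87833  trq: 1.27726 1.84196 4.77957
step 40  q: -0.64540 -0.37410 -1.06742  dq: 0.45514 -0.06323 0.10277  eef: 0.08273 -0.11144 0.87837  trq: 1.24364 1.86213 4.77614
step 41  q: -0.63646 -0.37522 -1.06538  dq: 0.43899 -0.04889 0.10167  eef: 0.07922 -0.11672 0.87842  trq: 1.21298 1.87888 4.77222
step 42  q: -0.62784 -0.37606 -1.06336  dq: 0.42294 -0.03604 0.10042  eef: 0.07590 -0.12170 0.87848  trq: 1.18503 1.89284 4.76788
step 43  q: -0.61955 -0.37667 -1.06137  dq: 0.40688 -0.02486 0.09907  eef: 0.07275 -0.12637 0.87856  trq: 1.15962 1.90502 4.76320
step 44  q: -0.61157 -0.37707 -1.05940  dq: 0.39058 -0.01571 0.09769  eef: 0.06977 -0.13077 0.87865  trq: 1.13663 1.91685 4.75823
step 45  q: -0.60393 -0.37731 -1.05746  dq: 0.37392 -0.00877 0.09630  eef: 0.06694 -0.13490 0.87876


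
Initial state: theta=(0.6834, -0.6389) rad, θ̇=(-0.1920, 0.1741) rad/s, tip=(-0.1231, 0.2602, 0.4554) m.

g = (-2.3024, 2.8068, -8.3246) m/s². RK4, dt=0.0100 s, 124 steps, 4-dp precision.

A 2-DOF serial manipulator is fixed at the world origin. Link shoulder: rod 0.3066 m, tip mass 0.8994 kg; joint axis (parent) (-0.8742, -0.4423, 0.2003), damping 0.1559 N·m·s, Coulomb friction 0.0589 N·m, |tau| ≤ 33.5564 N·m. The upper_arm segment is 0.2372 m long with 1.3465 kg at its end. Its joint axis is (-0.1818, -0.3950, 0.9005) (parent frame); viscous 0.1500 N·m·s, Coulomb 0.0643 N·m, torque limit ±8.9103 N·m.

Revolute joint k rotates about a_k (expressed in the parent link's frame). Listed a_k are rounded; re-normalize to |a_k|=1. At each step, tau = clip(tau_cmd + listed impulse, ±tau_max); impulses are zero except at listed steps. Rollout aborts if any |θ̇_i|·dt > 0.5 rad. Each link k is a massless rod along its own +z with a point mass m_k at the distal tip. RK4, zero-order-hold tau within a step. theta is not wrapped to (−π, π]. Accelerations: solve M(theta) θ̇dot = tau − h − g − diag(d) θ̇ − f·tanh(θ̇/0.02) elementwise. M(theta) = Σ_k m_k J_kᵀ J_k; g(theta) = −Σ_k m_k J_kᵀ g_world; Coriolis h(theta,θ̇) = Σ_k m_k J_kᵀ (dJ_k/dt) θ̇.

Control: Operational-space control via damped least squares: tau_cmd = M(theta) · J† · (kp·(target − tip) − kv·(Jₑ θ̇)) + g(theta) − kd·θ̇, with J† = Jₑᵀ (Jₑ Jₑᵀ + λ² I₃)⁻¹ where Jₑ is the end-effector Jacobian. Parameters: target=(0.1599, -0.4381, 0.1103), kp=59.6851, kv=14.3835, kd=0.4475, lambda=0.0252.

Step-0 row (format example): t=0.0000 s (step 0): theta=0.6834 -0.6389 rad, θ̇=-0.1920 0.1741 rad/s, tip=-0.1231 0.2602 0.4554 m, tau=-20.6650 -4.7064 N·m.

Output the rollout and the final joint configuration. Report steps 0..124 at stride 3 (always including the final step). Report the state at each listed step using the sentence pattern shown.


t=0.0300 s (step 3): theta=0.6801 -0.7209 rad, θ̇=-0.2099 -3.9862 rad/s, tip=-0.1175 0.2528 0.4595 m, tau=-13.3814 -2.0164 N·m.
t=0.0600 s (step 6): theta=0.6659 -0.8231 rad, θ̇=-0.6316 -3.3009 rad/s, tip=-0.1086 0.2390 0.4669 m, tau=-10.6403 -2.1202 N·m.
t=0.0900 s (step 9): theta=0.6449 -0.9304 rad, θ̇=-0.8094 -3.6051 rad/s, tip=-0.0987 0.2213 0.4753 m, tau=-10.6759 -1.8970 N·m.
t=0.1200 s (step 12): theta=0.6159 -1.0332 rad, θ̇=-1.1249 -3.2953 rad/s, tip=-0.0878 0.1999 0.4844 m, tau=-11.0822 -1.8993 N·m.
t=0.1500 s (step 15): theta=0.5770 -1.1279 rad, θ̇=-1.4700 -3.0269 rad/s, tip=-0.0756 0.1746 0.4938 m, tau=-10.8730 -1.7721 N·m.
t=0.1800 s (step 18): theta=0.5277 -1.2146 rad, θ̇=-1.8123 -2.7632 rad/s, tip=-0.0618 0.1450 0.5030 m, tau=-10.1455 -1.5736 N·m.
t=0.2100 s (step 21): theta=0.4686 -1.2935 rad, θ̇=-2.1252 -2.5049 rad/s, tip=-0.0464 0.1113 0.5111 m, tau=-9.1144 -1.3382 N·m.
t=0.2400 s (step 24): theta=0.4007 -1.3646 rad, θ̇=-2.3956 -2.2451 rad/s, tip=-0.0298 0.0740 0.5172 m, tau=-7.9154 -1.0900 N·m.
t=0.2700 s (step 27): theta=0.3254 -1.4279 rad, θ̇=-2.6172 -1.9827 rad/s, tip=-0.0124 0.0337 0.5204 m, tau=-6.6191 -0.8426 N·m.
t=0.3000 s (step 30): theta=0.2442 -1.4834 rad, θ̇=-2.7870 -1.7204 rad/s, tip=0.0055 -0.0087 0.5201 m, tau=-5.2646 -0.6034 N·m.
t=0.3300 s (step 33): theta=0.1587 -1.5311 rad, θ̇=-2.9039 -1.4633 rad/s, tip=0.0234 -0.0522 0.5158 m, tau=-3.8803 -0.3771 N·m.
t=0.3600 s (step 36): theta=0.0705 -1.5712 rad, θ̇=-2.9683 -1.2174 rad/s, tip=0.0407 -0.0958 0.5073 m, tau=-2.4939 -0.1667 N·m.
t=0.3900 s (step 39): theta=-0.0189 -1.6042 rad, θ̇=-2.9820 -0.9886 rad/s, tip=0.0571 -0.1387 0.4948 m, tau=-1.1350 0.0258 N·m.
t=0.4200 s (step 42): theta=-0.1079 -1.6307 rad, θ̇=-2.9486 -0.7813 rad/s, tip=0.0723 -0.1798 0.4785 m, tau=0.1657 0.1992 N·m.
t=0.4500 s (step 45): theta=-0.1953 -1.6513 rad, θ̇=-2.8729 -0.5987 rad/s, tip=0.0859 -0.2186 0.4592 m, tau=1.3793 0.3527 N·m.
t=0.4800 s (step 48): theta=-0.2799 -1.6668 rad, θ̇=-2.7612 -0.4420 rad/s, tip=0.0978 -0.2543 0.4374 m, tau=2.4815 0.4862 N·m.
t=0.5100 s (step 51): theta=-0.3606 -1.6780 rad, θ̇=-2.6204 -0.3106 rad/s, tip=0.1079 -0.2868 0.4140 m, tau=3.4550 0.6000 N·m.
t=0.5400 s (step 54): theta=-0.4368 -1.6857 rad, θ̇=-2.4578 -0.2029 rad/s, tip=0.1164 -0.3157 0.3897 m, tau=4.2907 0.6947 N·m.
t=0.5700 s (step 57): theta=-0.5079 -1.6904 rad, θ̇=-2.2806 -0.1161 rad/s, tip=0.1233 -0.3411 0.3652 m, tau=4.9874 0.7714 N·m.
t=0.6000 s (step 60): theta=-0.5736 -1.6928 rad, θ̇=-2.0954 -0.0476 rad/s, tip=0.1287 -0.3632 0.3412 m, tau=5.5510 0.8319 N·m.
t=0.6300 s (step 63): theta=-0.6336 -1.6936 rad, θ̇=-1.9061 -0.0161 rad/s, tip=0.1330 -0.3821 0.3181 m, tau=5.9920 0.8904 N·m.
t=0.6600 s (step 66): theta=-0.6880 -1.6938 rad, θ̇=-1.7184 -0.0125 rad/s, tip=0.1361 -0.3982 0.2963 m, tau=6.3260 0.9457 N·m.
t=0.6900 s (step 69): theta=-0.7368 -1.6938 rad, θ̇=-1.5391 -0.0026 rad/s, tip=0.1383 -0.4117 0.2760 m, tau=6.5696 0.9812 N·m.
t=0.7200 s (step 72): theta=-0.7804 -1.6937 rad, θ̇=-1.3698 0.0037 rad/s, tip=0.1398 -0.4231 0.2574 m, tau=6.7384 1.0057 N·m.
t=0.7500 s (step 75): theta=-0.8191 -1.6934 rad, θ̇=-1.2124 0.0093 rad/s, tip=0.1408 -0.4326 0.2406 m, tau=6.8476 1.0205 N·m.
t=0.7800 s (step 78): theta=-0.8533 -1.6930 rad, θ̇=-1.0678 0.0145 rad/s, tip=0.1413 -0.4405 0.2254 m, tau=6.9107 1.0278 N·m.
t=0.8100 s (step 81): theta=-0.8833 -1.6925 rad, θ̇=-0.9365 0.0190 rad/s, tip=0.1416 -0.4471 0.2119 m, tau=6.9392 1.0298 N·m.
t=0.8400 s (step 84): theta=-0.9096 -1.6919 rad, θ̇=-0.8182 0.0233 rad/s, tip=0.1417 -0.4526 0.2000 m, tau=6.9428 1.0278 N·m.
t=0.8700 s (step 87): theta=-0.9326 -1.6911 rad, θ̇=-0.7126 0.0276 rad/s, tip=0.1416 -0.4571 0.1895 m, tau=6.9293 1.0231 N·m.
t=0.9000 s (step 90): theta=-0.9525 -1.6902 rad, θ̇=-0.6190 0.0320 rad/s, tip=0.1415 -0.4609 0.1803 m, tau=6.9046 1.0165 N·m.
t=0.9300 s (step 93): theta=-0.9698 -1.6892 rad, θ̇=-0.5364 0.0362 rad/s, tip=0.1414 -0.4640 0.1722 m, tau=6.8734 1.0090 N·m.
t=0.9600 s (step 96): theta=-0.9848 -1.6881 rad, θ̇=-0.4640 0.0401 rad/s, tip=0.1412 -0.4666 0.1653 m, tau=6.8388 1.0012 N·m.
t=0.9900 s (step 99): theta=-0.9977 -1.6868 rad, θ̇=-0.4007 0.0437 rad/s, tip=0.1410 -0.4688 0.1593 m, tau=6.8035 0.9935 N·m.
t=1.0200 s (step 102): theta=-1.0089 -1.6855 rad, θ̇=-0.3457 0.0467 rad/s, tip=0.1408 -0.4706 0.1540 m, tau=6.7688 0.9862 N·m.
t=1.0500 s (step 105): theta=-1.0186 -1.6840 rad, θ̇=-0.2979 0.0492 rad/s, tip=0.1407 -0.4722 0.1496 m, tau=6.7359 0.9795 N·m.
t=1.0800 s (step 108): theta=-1.0269 -1.6825 rad, θ̇=-0.2565 0.0512 rad/s, tip=0.1406 -0.4735 0.1457 m, tau=6.7055 0.9734 N·m.
t=1.1100 s (step 111): theta=-1.0340 -1.6810 rad, θ̇=-0.2208 0.0528 rad/s, tip=0.1405 -0.4745 0.1424 m, tau=6.6777 0.9681 N·m.
t=1.1400 s (step 114): theta=-1.0402 -1.6794 rad, θ̇=-0.1900 0.0540 rad/s, tip=0.1404 -0.4754 0.1395 m, tau=6.6528 0.9634 N·m.
t=1.1700 s (step 117): theta=-1.0455 -1.6777 rad, θ̇=-0.1635 0.0547 rad/s, tip=0.1404 -0.4762 0.1371 m, tau=6.6306 0.9594 N·m.
t=1.2000 s (step 120): theta=-1.0500 -1.6761 rad, θ̇=-0.1407 0.0552 rad/s, tip=0.1404 -0.4769 0.1350 m, tau=6.6111 0.9559 N·m.
t=1.2300 s (step 123): theta=-1.0539 -1.6744 rad, θ̇=-0.1212 0.0554 rad/s, tip=0.1404 -0.4774 0.1332 m, tau=6.5941 0.9530 N·m.
t=1.2400 s (step 124): theta=-1.0551 -1.6739 rad, θ̇=-0.1153 0.0555 rad/s, tip=0.1404 -0.4776 0.1327 m.
final theta (rad): -1.0551 -1.6739


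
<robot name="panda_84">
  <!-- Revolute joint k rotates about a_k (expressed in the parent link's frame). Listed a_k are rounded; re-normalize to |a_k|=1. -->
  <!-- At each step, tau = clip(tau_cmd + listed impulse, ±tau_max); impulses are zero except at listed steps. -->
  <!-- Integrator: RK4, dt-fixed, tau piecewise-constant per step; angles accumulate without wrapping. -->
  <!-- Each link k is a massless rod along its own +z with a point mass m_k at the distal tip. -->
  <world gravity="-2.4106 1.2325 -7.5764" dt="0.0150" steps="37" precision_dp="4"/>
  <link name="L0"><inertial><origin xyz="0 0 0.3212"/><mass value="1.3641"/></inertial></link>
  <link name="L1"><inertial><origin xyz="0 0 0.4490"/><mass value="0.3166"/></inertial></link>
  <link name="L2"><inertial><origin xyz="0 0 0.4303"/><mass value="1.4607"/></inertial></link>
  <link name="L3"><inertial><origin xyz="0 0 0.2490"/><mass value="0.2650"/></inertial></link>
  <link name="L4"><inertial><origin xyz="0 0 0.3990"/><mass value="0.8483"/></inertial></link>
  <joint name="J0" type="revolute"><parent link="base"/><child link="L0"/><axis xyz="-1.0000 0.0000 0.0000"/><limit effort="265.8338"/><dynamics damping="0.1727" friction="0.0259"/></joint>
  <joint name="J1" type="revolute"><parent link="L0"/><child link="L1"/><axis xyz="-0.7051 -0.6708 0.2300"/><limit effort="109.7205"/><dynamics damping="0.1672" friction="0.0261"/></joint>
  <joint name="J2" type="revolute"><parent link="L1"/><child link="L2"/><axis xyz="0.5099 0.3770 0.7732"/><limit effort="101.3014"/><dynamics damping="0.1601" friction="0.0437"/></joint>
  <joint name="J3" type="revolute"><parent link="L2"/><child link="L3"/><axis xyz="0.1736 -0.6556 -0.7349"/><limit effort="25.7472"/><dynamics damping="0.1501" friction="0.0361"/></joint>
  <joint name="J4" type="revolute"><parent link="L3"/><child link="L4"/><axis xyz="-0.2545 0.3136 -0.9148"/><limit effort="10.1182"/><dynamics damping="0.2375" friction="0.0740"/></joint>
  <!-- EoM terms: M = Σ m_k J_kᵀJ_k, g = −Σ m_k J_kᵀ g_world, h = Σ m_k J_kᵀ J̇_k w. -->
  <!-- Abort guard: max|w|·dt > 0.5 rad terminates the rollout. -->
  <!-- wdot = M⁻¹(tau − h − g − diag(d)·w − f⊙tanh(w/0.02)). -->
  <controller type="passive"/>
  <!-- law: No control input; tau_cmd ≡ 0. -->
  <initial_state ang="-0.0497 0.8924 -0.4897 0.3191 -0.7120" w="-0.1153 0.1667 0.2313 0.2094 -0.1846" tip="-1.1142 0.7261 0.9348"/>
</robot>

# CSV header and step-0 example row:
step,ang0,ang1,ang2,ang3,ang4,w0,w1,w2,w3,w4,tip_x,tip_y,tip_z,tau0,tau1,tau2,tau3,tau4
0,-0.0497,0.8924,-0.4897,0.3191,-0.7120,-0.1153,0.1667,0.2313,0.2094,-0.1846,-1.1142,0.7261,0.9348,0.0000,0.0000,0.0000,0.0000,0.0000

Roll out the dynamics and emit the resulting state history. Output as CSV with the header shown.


step,ang0,ang1,ang2,ang3,ang4,w0,w1,w2,w3,w4,tip_x,tip_y,tip_z,tau0,tau1,tau2,tau3,tau4
1,-0.0515,0.8959,-0.4863,0.3211,-0.7149,-0.1250,0.3040,0.2221,0.0647,-0.1996,-1.1167,0.7230,0.9330,0.0000,0.0000,0.0000,0.0000,0.0000
2,-0.0534,0.9015,-0.4830,0.3212,-0.7178,-0.1307,0.4414,0.2326,-0.0526,-0.1587,-1.1201,0.7204,0.9295,0.0000,0.0000,0.0000,0.0000,0.0000
3,-0.0554,0.9092,-0.4793,0.3196,-0.7197,-0.1331,0.5776,0.2538,-0.1535,-0.1026,-1.1244,0.7184,0.9243,0.0000,0.0000,0.0000,0.0000,0.0000
4,-0.0574,0.9188,-0.4753,0.3166,-0.7209,-0.1335,0.7135,0.2778,-0.2534,-0.0583,-1.1294,0.7170,0.9174,0.0000,0.0000,0.0000,0.0000,0.0000
5,-0.0594,0.9306,-0.4709,0.3120,-0.7215,-0.1316,0.8488,0.3037,-0.3549,-0.0352,-1.1352,0.7160,0.9088,0.0000,0.0000,0.0000,0.0000,0.0000
6,-0.0613,0.9443,-0.4661,0.3060,-0.7218,-0.1288,0.9810,0.3134,-0.4780,-0.1096,-1.1419,0.7156,0.8985,0.0000,0.0000,0.0000,0.0000,0.0000
7,-0.0632,0.9601,-0.4609,0.2984,-0.7224,-0.1192,1.1169,0.3571,-0.5724,-0.0949,-1.1492,0.7156,0.8864,0.0000,0.0000,0.0000,0.0000,0.0000
8,-0.0648,0.9779,-0.4549,0.2893,-0.7231,-0.1065,1.2508,0.3940,-0.6806,-0.1527,-1.1573,0.7159,0.8725,0.0000,0.0000,0.0000,0.0000,0.0000
9,-0.0663,0.9977,-0.4482,0.2788,-0.7239,-0.0858,1.3883,0.4643,-0.7635,-0.1357,-1.1660,0.7166,0.8569,0.0000,0.0000,0.0000,0.0000,0.0000
10,-0.0673,1.0196,-0.4402,0.2671,-0.7245,-0.0583,1.5267,0.5499,-0.8410,-0.1195,-1.1753,0.7177,0.8395,0.0000,0.0000,0.0000,0.0000,0.0000
11,-0.0679,1.0436,-0.4308,0.2543,-0.7246,-0.0224,1.6671,0.6590,-0.9060,-0.0795,-1.1853,0.7190,0.8203,0.0000,0.0000,0.0000,0.0000,0.0000
12,-0.0679,1.0698,-0.4196,0.2407,-0.7240,0.0223,1.8092,0.7886,-0.9622,-0.0314,-1.1957,0.7206,0.7993,0.0000,0.0000,0.0000,0.0000,0.0000
13,-0.0671,1.0980,-0.4063,0.2262,-0.7227,0.0768,1.9527,0.9392,-1.0100,0.0178,-1.2066,0.7224,0.7765,0.0000,0.0000,0.0000,0.0000,0.0000
14,-0.0655,1.1284,-0.3910,0.2107,-0.7224,0.1458,2.1013,1.1381,-1.0236,0.1556,-1.2179,0.7244,0.7519,0.0000,0.0000,0.0000,0.0000,0.0000
15,-0.0627,1.1609,-0.3729,0.1948,-0.7213,0.2236,2.2429,1.3120,-1.0693,0.1058,-1.2294,0.7264,0.7255,0.0000,0.0000,0.0000,0.0000,0.0000
16,-0.0587,1.1956,-0.3518,0.1784,-0.7205,0.3176,2.3868,1.5220,-1.0890,0.0870,-1.2411,0.7285,0.6973,0.0000,0.0000,0.0000,0.0000,0.0000
17,-0.0531,1.2325,-0.3274,0.1620,-0.7196,0.4288,2.5304,1.7571,-1.0896,0.0544,-1.2529,0.7305,0.6672,0.0000,0.0000,0.0000,0.0000,0.0000
18,-0.0458,1.2715,-0.2990,0.1458,-0.7190,0.5600,2.6752,2.0294,-1.0563,0.0488,-1.2646,0.7326,0.6353,0.0000,0.0000,0.0000,0.0000,0.0000
19,-0.0362,1.3127,-0.2664,0.1304,-0.7184,0.7124,2.8187,2.3300,-0.9905,0.0421,-1.2762,0.7345,0.6015,0.0000,0.0000,0.0000,0.0000,0.0000
20,-0.0243,1.3561,-0.2291,0.1163,-0.7180,0.8888,2.9617,2.6705,-0.8743,0.0848,-1.2874,0.7362,0.5659,0.0000,0.0000,0.0000,0.0000,0.0000
21,-0.0095,1.4014,-0.1867,0.1040,-0.7175,1.0888,3.0956,3.0199,-0.7189,0.1046,-1.2982,0.7379,0.5283,0.0000,0.0000,0.0000,0.0000,0.0000
22,0.0085,1.4487,-0.1392,0.0945,-0.7169,1.3145,3.2178,3.3817,-0.5054,0.1647,-1.3082,0.7392,0.4888,0.0000,0.0000,0.0000,0.0000,0.0000
23,0.0300,1.4975,-0.0868,0.0881,-0.7166,1.5635,3.3033,3.6746,-0.2711,0.1175,-1.3172,0.7404,0.4473,0.0000,0.0000,0.0000,0.0000,0.0000
24,0.0554,1.5471,-0.0312,0.0852,-0.7184,1.8383,3.3292,3.8463,-0.0333,-0.0446,-1.3251,0.7411,0.4036,0.0000,0.0000,0.0000,0.0000,0.0000
25,0.0852,1.5968,0.0269,0.0864,-0.7205,2.1407,3.2731,3.8469,0.1709,-0.2937,-1.3317,0.7416,0.3577,0.0000,0.0000,0.0000,0.0000,0.0000
26,0.1198,1.6449,0.0834,0.0902,-0.7271,2.4837,3.1176,3.6579,0.3155,-0.5916,-1.3368,0.7418,0.3095,0.0000,0.0000,0.0000,0.0000,0.0000
27,0.1600,1.6899,0.1359,0.0955,-0.7379,2.8785,2.8698,3.3255,0.3906,-0.8324,-1.3403,0.7417,0.2589,0.0000,0.0000,0.0000,0.0000,0.0000
28,0.2065,1.7306,0.1828,0.1015,-0.7514,3.3309,2.5494,2.9206,0.3973,-0.9433,-1.3426,0.7413,0.2058,0.0000,0.0000,0.0000,0.0000,0.0000
29,0.2602,1.7661,0.2234,0.1071,-0.7656,3.8391,2.1752,2.5004,0.3414,-0.9154,-1.3436,0.7407,0.1503,0.0000,0.0000,0.0000,0.0000,0.0000
30,0.3219,1.7956,0.2578,0.1114,-0.7786,4.3950,1.7587,2.0972,0.2312,-0.7840,-1.3436,0.7400,0.0924,0.0000,0.0000,0.0000,0.0000,0.0000
31,0.3922,1.8186,0.2864,0.1138,-0.7891,4.9850,1.3049,1.7227,0.0791,-0.6006,-1.3426,0.7390,0.0321,0.0000,0.0000,0.0000,0.0000,0.0000
32,0.4715,1.8346,0.3097,0.1137,-0.7965,5.5920,0.8203,1.3977,-0.0786,-0.3727,-1.3407,0.7378,-0.0303,0.0000,0.0000,0.0000,0.0000,0.0000
33,0.5599,1.8430,0.3283,0.1113,-0.8007,6.1939,0.2928,1.0760,-0.2451,-0.2069,-1.3380,0.7363,-0.0948,0.0000,0.0000,0.0000,0.0000,0.0000
34,0.6572,1.8431,0.3419,0.1064,-0.8031,6.7631,-0.2808,0.7356,-0.4036,-0.1208,-1.3344,0.7344,-0.1613,0.0000,0.0000,0.0000,0.0000,0.0000
35,0.7625,1.8343,0.3501,0.0994,-0.8047,7.2715,-0.9031,0.3502,-0.5350,-0.1167,-1.3299,0.7321,-0.2296,0.0000,0.0000,0.0000,0.0000,0.0000
36,0.8749,1.8158,0.3520,0.0906,-0.8069,7.6918,-1.5742,-0.1039,-0.6191,-0.1612,-1.3244,0.7292,-0.2997,0.0000,0.0000,0.0000,0.0000,0.0000
37,0.9927,1.7869,0.3467,0.0812,-0.8094,8.0005,-2.2831,-0.6292,-0.6343,-0.2087,-1.3178,0.7256,-0.3715,,,,,
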